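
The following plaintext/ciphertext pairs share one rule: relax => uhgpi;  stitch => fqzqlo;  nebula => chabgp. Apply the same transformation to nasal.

r(17)→u(20) and e(4)→h(7) fit y≡11x+15 (mod 26); the inverse of 11 mod 26 is 19. Each letter's alphabet position (a=0..z=25) is mapped through 11·x+15 mod 26 — an affine cipher.
For nasal: n(13)→11·13+15≡2=c; a(0)→11·0+15≡15=p; s(18)→11·18+15≡5=f; a(0)→11·0+15≡15=p; l(11)→11·11+15≡6=g (all mod 26).

cpfpg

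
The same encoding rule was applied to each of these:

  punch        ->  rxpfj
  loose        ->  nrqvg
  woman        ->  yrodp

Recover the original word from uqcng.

Shifts by position in punch: pos 0: p→r (+2), pos 1: u→x (+3), pos 2: n→p (+2), pos 3: c→f (+3) — repeating every 2. It's a Vigenère-style cipher with numeric key [2,3]: position i shifts by key[i mod 2].
Decoding uqcng: u−2=s, q−3=n, c−2=a, n−3=k, g−2=e.

snake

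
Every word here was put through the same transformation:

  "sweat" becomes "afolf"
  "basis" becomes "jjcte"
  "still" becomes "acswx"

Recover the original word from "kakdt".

In sweat: s→a is +8, w→f is +9, e→o is +10, a→l is +11 — the shift increases by 1 each position. The shift increases by 1 at each position, starting from +8: 8, 9, 10, ….
Decoding kakdt: k−8=c, a−9=r, k−10=a, d−11=s, t−12=h.

crash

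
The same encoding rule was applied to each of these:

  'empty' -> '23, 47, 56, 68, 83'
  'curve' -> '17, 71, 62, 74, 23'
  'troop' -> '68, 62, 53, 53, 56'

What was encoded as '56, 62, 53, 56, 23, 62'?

e(#5)→23 and m(#13)→47: differences scale by 3, so n = 3·pos + 8. With a=1..z=26, the number is 3·pos + 8.
Decoding 56, 62, 53, 56, 23, 62: 56→(56−8)÷3=16=p, 62→(62−8)÷3=18=r, 53→(53−8)÷3=15=o, 56→(56−8)÷3=16=p, 23→(23−8)÷3=5=e, 62→(62−8)÷3=18=r.

proper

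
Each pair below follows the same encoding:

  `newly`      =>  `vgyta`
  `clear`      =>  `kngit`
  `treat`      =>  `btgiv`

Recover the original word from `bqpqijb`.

Shifts by position in newly: pos 0: n→v (+8), pos 1: e→g (+2), pos 2: w→y (+2), pos 3: l→t (+8), pos 4: y→a (+2) — repeating every 3. It's a Vigenère-style cipher with numeric key [8,2,2]: position i shifts by key[i mod 3].
Undoing it on bqpqijb: b−8=t, q−2=o, p−2=n, q−8=i, i−2=g, j−2=h, b−8=t.

tonight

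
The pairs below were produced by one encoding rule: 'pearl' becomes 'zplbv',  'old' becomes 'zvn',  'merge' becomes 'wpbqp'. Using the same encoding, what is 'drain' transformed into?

nbltx

The shift depends on letter class: consonant p→z is +10, but vowel e→p is +11. Vowels shift forward by 11 and consonants shift forward by 10.
Applying it to drain: d(cons)+10=n, r(cons)+10=b, a(vowel)+11=l, i(vowel)+11=t, n(cons)+10=x.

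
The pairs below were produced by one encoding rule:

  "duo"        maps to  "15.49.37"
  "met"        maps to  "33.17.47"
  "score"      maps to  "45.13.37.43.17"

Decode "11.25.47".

d(#4)→15 and u(#21)→49: differences scale by 2, so n = 2·pos + 7. The formula is n = 2×(alphabet index, a=1) + 7.
Decoding 11.25.47: 11→(11−7)÷2=2=b, 25→(25−7)÷2=9=i, 47→(47−7)÷2=20=t.

bit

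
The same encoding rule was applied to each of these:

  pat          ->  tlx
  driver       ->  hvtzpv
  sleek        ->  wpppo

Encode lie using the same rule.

The shift depends on letter class: consonant p→t is +4, but vowel a→l is +11. Vowels shift forward by 11 and consonants shift forward by 4.
For lie: l(cons)+4=p, i(vowel)+11=t, e(vowel)+11=p.

ptp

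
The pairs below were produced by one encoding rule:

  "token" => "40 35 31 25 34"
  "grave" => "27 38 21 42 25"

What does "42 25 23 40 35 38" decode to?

The number is (letter's place in the alphabet, a=1) + 20.
Decoding 42 25 23 40 35 38: 42→(42−20)÷1=22=v, 25→(25−20)÷1=5=e, 23→(23−20)÷1=3=c, 40→(40−20)÷1=20=t, 35→(35−20)÷1=15=o, 38→(38−20)÷1=18=r.

vector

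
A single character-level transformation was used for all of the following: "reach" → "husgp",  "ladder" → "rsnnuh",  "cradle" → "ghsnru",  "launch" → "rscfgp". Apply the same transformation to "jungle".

Treating letters as 0–25, the rule is x ↦ 7x + 18 (mod 26).
Applying it to jungle: j(9)→7·9+18≡3=d; u(20)→7·20+18≡2=c; n(13)→7·13+18≡5=f; g(6)→7·6+18≡8=i; l(11)→7·11+18≡17=r; e(4)→7·4+18≡20=u (all mod 26).

dcfiru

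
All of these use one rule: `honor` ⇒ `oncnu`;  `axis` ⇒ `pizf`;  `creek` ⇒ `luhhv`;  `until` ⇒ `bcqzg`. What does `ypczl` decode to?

panic

h(7)→o(14) and o(14)→n(13) fit y≡11x+15 (mod 26); the inverse of 11 mod 26 is 19. This is an affine cipher: with a=0,…,z=25, each position x becomes (11x+15) mod 26.
Undoing it on ypczl: y(24)→19·(24−15)≡15=p; p(15)→19·(15−15)≡0=a; c(2)→19·(2−15)≡13=n; z(25)→19·(25−15)≡8=i; l(11)→19·(11−15)≡2=c (all mod 26).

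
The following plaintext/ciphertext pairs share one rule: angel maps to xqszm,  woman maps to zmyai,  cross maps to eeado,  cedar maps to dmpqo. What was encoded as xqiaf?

The output letters match the input read backwards, each shifted +12: angel reversed is legna. The word is reversed, then every letter is shifted forward by 12.
Undoing it on xqiaf: shift back: x−12=l, q−12=e, i−12=w, a−12=o, f−12=t → lewot; then reverse → towel.

towel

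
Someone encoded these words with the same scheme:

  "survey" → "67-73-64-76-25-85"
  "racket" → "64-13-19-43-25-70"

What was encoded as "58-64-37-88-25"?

prize

s(#19)→67 and u(#21)→73: differences scale by 3, so n = 3·pos + 10. Each letter becomes 3×(its alphabet position, a=1..z=26) + 10.
Reversing it on 58-64-37-88-25: 58→(58−10)÷3=16=p, 64→(64−10)÷3=18=r, 37→(37−10)÷3=9=i, 88→(88−10)÷3=26=z, 25→(25−10)÷3=5=e.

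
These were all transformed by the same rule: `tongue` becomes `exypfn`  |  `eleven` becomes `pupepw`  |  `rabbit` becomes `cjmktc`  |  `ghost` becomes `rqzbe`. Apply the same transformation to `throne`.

eqcxyn

The shifts repeat in a cycle of length 2: positions 0,1,… shift by +11, +9, then the pattern repeats.
On throne: t+11=e, h+9=q, r+11=c, o+9=x, n+11=y, e+9=n.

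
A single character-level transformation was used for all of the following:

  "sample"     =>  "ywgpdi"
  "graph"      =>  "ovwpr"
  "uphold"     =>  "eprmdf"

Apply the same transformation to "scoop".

s(18)→y(24) and a(0)→w(22) fit y≡3x+22 (mod 26); the inverse of 3 mod 26 is 9. Treating letters as 0–25, the rule is x ↦ 3x + 22 (mod 26).
Applying it to scoop: s(18)→3·18+22≡24=y; c(2)→3·2+22≡2=c; o(14)→3·14+22≡12=m; o(14)→3·14+22≡12=m; p(15)→3·15+22≡15=p (all mod 26).

ycmmp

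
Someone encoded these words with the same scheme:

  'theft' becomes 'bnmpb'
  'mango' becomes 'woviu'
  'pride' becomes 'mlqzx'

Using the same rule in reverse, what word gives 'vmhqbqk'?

citizen

Read the word backwards and shift each letter +8.
Reversing it on vmhqbqk: shift back: v−8=n, m−8=e, h−8=z, q−8=i, b−8=t, q−8=i, k−8=c → nezitic; then reverse → citizen.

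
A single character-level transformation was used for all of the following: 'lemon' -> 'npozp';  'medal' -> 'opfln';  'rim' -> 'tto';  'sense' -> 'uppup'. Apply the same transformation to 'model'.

ozfpn

Two shifts are in play — +11 for a/e/i/o/u, +2 for every other letter.
Applying it to model: m(cons)+2=o, o(vowel)+11=z, d(cons)+2=f, e(vowel)+11=p, l(cons)+2=n.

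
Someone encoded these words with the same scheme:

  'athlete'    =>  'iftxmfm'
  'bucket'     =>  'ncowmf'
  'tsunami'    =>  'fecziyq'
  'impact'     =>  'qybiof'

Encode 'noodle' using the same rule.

zwwpxm

The shift depends on letter class: consonant t→f is +12, but vowel a→i is +8. The rule splits by letter class: vowels +8, consonants +12.
On noodle: n(cons)+12=z, o(vowel)+8=w, o(vowel)+8=w, d(cons)+12=p, l(cons)+12=x, e(vowel)+8=m.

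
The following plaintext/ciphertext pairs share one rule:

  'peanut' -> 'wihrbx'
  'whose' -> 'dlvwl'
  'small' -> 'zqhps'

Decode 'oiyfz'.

herbs

Shifts by position in peanut: pos 0: p→w (+7), pos 1: e→i (+4), pos 2: a→h (+7), pos 3: n→r (+4) — repeating every 2. It's a Vigenère-style cipher with numeric key [7,4]: position i shifts by key[i mod 2].
Undoing it on oiyfz: o−7=h, i−4=e, y−7=r, f−4=b, z−7=s.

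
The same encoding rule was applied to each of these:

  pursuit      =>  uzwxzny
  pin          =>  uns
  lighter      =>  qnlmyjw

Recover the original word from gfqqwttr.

ballroom

Compare letters: p→u is +5, u→z is +5, r→w is +5 — a constant shift. Every letter moves 5 places later in the alphabet, wrapping around z→a.
Decoding gfqqwttr: g−5=b, f−5=a, q−5=l, q−5=l, w−5=r, t−5=o, t−5=o, r−5=m.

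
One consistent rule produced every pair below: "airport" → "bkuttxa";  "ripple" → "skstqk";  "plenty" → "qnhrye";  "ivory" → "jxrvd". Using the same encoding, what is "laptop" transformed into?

mcsxtv

In airport: a→b is +1, i→k is +2, r→u is +3, p→t is +4 — the shift increases by 1 each position. Letter i (0-indexed) is shifted by i+1, so successive shifts are 1, 2, 3, ….
For laptop: l+1=m, a+2=c, p+3=s, t+4=x, o+5=t, p+6=v.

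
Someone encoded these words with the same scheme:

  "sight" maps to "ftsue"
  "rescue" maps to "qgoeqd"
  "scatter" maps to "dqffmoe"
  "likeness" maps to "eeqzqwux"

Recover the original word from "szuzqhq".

evening

The output letters match the input read backwards, each shifted +12: sight reversed is thgis. Two steps: reverse the string, then apply a Caesar shift of +12.
Decoding szuzqhq: shift back: s−12=g, z−12=n, u−12=i, z−12=n, q−12=e, h−12=v, q−12=e → gnineve; then reverse → evening.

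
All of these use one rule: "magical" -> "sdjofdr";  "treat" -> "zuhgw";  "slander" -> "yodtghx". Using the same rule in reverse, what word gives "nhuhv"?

Shifts by position in magical: pos 0: m→s (+6), pos 1: a→d (+3), pos 2: g→j (+3), pos 3: i→o (+6), pos 4: c→f (+3), pos 5: a→d (+3) — repeating every 3. The shifts repeat in a cycle of length 3: positions 0,1,… shift by +6, +3, +3, then the pattern repeats.
Undoing it on nhuhv: n−6=h, h−3=e, u−3=r, h−6=b, v−3=s.

herbs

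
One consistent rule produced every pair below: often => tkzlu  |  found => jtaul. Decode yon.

his

The output letters match the input read backwards, each shifted +6: often reversed is netfo. Read the word backwards and shift each letter +6.
Undoing it on yon: shift back: y−6=s, o−6=i, n−6=h → sih; then reverse → his.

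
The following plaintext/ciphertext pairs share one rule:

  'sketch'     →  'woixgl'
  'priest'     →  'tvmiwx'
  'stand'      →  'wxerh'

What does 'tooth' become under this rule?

Compare letters: s→w is +4, k→o is +4, e→i is +4 — a constant shift. This is a Caesar cipher with shift 4.
For tooth: t+4=x, o+4=s, o+4=s, t+4=x, h+4=l.

xssxl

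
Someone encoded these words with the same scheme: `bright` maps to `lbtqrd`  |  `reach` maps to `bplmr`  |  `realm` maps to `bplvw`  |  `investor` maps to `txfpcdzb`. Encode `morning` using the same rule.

The shift depends on letter class: consonant b→l is +10, but vowel i→t is +11. The rule splits by letter class: vowels +11, consonants +10.
On morning: m(cons)+10=w, o(vowel)+11=z, r(cons)+10=b, n(cons)+10=x, i(vowel)+11=t, n(cons)+10=x, g(cons)+10=q.

wzbxtxq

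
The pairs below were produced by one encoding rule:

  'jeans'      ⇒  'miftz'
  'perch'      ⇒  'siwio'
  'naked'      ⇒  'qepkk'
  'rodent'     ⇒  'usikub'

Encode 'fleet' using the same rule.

In jeans: j→m is +3, e→i is +4, a→f is +5, n→t is +6 — the shift increases by 1 each position. Letter i (0-indexed) is shifted by i+3, so successive shifts are 3, 4, 5, ….
For fleet: f+3=i, l+4=p, e+5=j, e+6=k, t+7=a.

ipjka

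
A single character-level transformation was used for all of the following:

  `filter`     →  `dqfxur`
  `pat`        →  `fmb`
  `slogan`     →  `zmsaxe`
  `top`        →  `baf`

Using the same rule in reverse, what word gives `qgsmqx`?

league

The output letters match the input read backwards, each shifted +12: filter reversed is retlif. Two steps: reverse the string, then apply a Caesar shift of +12.
Decoding qgsmqx: shift back: q−12=e, g−12=u, s−12=g, m−12=a, q−12=e, x−12=l → eugael; then reverse → league.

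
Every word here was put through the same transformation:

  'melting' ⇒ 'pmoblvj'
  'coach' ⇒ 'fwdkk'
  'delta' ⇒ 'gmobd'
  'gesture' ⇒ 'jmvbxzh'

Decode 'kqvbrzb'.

A repeating key of period 2 is used — shifts +3, +8 over and over.
Decoding kqvbrzb: k−3=h, q−8=i, v−3=s, b−8=t, r−3=o, z−8=r, b−3=y.

history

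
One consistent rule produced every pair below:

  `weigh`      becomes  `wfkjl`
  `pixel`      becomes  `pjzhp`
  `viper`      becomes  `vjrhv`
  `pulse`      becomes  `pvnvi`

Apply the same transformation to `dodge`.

In weigh: w→w is +0, e→f is +1, i→k is +2, g→j is +3 — the shift increases by 1 each position. Each letter shifts forward by its position index (0, 1, 2, …) — the shift grows by one for each successive letter.
On dodge: d+0=d, o+1=p, d+2=f, g+3=j, e+4=i.

dpfji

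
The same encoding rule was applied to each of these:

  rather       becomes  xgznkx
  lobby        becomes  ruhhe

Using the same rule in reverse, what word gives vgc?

paw

Compare letters: r→x is +6, a→g is +6, t→z is +6 — a constant shift. It's a constant shift of +6 (ROT6).
Undoing it on vgc: v−6=p, g−6=a, c−6=w.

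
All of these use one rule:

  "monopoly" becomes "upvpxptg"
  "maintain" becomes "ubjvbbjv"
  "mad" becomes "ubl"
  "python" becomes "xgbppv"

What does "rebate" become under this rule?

The shift depends on letter class: consonant m→u is +8, but vowel o→p is +1. Vowels shift forward by 1 and consonants shift forward by 8.
For rebate: r(cons)+8=z, e(vowel)+1=f, b(cons)+8=j, a(vowel)+1=b, t(cons)+8=b, e(vowel)+1=f.

zfjbbf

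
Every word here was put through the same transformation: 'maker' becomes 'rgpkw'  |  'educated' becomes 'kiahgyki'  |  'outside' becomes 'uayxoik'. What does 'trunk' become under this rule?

The shift depends on letter class: consonant m→r is +5, but vowel a→g is +6. Vowels shift forward by 6 and consonants shift forward by 5.
On trunk: t(cons)+5=y, r(cons)+5=w, u(vowel)+6=a, n(cons)+5=s, k(cons)+5=p.

ywasp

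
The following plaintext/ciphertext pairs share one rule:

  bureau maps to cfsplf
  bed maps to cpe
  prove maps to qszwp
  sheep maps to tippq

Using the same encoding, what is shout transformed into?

tizfu

The shift depends on letter class: consonant b→c is +1, but vowel u→f is +11. The rule splits by letter class: vowels +11, consonants +1.
For shout: s(cons)+1=t, h(cons)+1=i, o(vowel)+11=z, u(vowel)+11=f, t(cons)+1=u.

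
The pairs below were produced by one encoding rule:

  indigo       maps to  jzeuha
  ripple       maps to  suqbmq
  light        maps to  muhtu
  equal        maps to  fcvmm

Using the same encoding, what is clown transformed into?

A repeating key of period 2 is used — shifts +1, +12 over and over.
On clown: c+1=d, l+12=x, o+1=p, w+12=i, n+1=o.

dxpio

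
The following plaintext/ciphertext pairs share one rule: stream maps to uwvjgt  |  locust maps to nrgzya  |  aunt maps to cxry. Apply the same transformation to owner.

In stream: s→u is +2, t→w is +3, r→v is +4, e→j is +5 — the shift increases by 1 each position. Each letter shifts forward by (position + 2), i.e. 2, 3, 4, … — the shift grows by one for each successive letter.
On owner: o+2=q, w+3=z, n+4=r, e+5=j, r+6=x.

qzrjx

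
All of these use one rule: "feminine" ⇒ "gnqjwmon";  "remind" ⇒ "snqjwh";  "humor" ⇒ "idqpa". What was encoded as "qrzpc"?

Shifts by position in feminine: pos 0: f→g (+1), pos 1: e→n (+9), pos 2: m→q (+4), pos 3: i→j (+1), pos 4: n→w (+9), pos 5: i→m (+4) — repeating every 3. The shifts repeat in a cycle of length 3: positions 0,1,… shift by +1, +9, +4, then the pattern repeats.
Decoding qrzpc: q−1=p, r−9=i, z−4=v, p−1=o, c−9=t.

pivot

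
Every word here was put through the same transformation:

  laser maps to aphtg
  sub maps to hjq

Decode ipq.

Compare letters: l→a is +15, a→p is +15, s→h is +15 — a constant shift. It's a constant shift of +15 (ROT15).
Reversing it on ipq: i−15=t, p−15=a, q−15=b.

tab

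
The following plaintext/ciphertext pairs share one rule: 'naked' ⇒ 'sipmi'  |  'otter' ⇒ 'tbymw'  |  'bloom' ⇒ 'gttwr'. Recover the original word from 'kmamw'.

Shifts by position in naked: pos 0: n→s (+5), pos 1: a→i (+8), pos 2: k→p (+5), pos 3: e→m (+8) — repeating every 2. A repeating key of period 2 is used — shifts +5, +8 over and over.
Reversing it on kmamw: k−5=f, m−8=e, a−5=v, m−8=e, w−5=r.

fever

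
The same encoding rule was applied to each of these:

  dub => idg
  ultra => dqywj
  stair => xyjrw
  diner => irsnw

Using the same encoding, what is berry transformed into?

gnwwd

The shift depends on letter class: consonant d→i is +5, but vowel u→d is +9. Vowels shift forward by 9 and consonants shift forward by 5.
For berry: b(cons)+5=g, e(vowel)+9=n, r(cons)+5=w, r(cons)+5=w, y(cons)+5=d.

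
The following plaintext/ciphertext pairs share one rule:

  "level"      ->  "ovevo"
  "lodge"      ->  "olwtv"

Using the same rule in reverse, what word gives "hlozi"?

Each pair mirrors across the alphabet (l↔o, e↔v, v↔e): positions sum to 25. Each letter is replaced by its mirror in the alphabet: a↔z, b↔y, c↔x, and so on (the Atbash cipher).
Reversing it on hlozi: h↔s, l↔o, o↔l, z↔a, i↔r.

solar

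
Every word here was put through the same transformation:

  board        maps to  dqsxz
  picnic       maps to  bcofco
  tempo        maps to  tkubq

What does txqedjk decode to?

b(1)→d(3) and o(14)→q(16) fit y≡11x+18 (mod 26); the inverse of 11 mod 26 is 19. Each letter's alphabet position (a=0..z=25) is mapped through 11·x+18 mod 26 — an affine cipher.
Undoing it on txqedjk: t(19)→19·(19−18)≡19=t; x(23)→19·(23−18)≡17=r; q(16)→19·(16−18)≡14=o; e(4)→19·(4−18)≡20=u; d(3)→19·(3−18)≡1=b; j(9)→19·(9−18)≡11=l; k(10)→19·(10−18)≡4=e (all mod 26).

trouble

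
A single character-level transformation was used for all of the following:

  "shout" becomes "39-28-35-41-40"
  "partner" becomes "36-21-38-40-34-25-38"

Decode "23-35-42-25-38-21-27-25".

The number is (letter's place in the alphabet, a=1) + 20.
Undoing it on 23-35-42-25-38-21-27-25: 23→(23−20)÷1=3=c, 35→(35−20)÷1=15=o, 42→(42−20)÷1=22=v, 25→(25−20)÷1=5=e, 38→(38−20)÷1=18=r, 21→(21−20)÷1=1=a, 27→(27−20)÷1=7=g, 25→(25−20)÷1=5=e.

coverage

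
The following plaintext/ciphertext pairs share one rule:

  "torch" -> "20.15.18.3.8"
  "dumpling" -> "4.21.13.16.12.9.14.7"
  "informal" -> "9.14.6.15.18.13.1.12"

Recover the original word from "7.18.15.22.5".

t is letter #20 and maps to 20: an offset of 0. Letters become their 1-indexed alphabet positions: a=1 … z=26.
Reversing it on 7.18.15.22.5: 7=g, 18=r, 15=o, 22=v, 5=e.

grove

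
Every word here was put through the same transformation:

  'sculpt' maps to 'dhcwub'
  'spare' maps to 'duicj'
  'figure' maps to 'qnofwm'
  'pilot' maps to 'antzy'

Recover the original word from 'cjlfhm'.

reduce

Shifts by position in sculpt: pos 0: s→d (+11), pos 1: c→h (+5), pos 2: u→c (+8), pos 3: l→w (+11), pos 4: p→u (+5), pos 5: t→b (+8) — repeating every 3. A repeating key of period 3 is used — shifts +11, +5, +8 over and over.
Reversing it on cjlfhm: c−11=r, j−5=e, l−8=d, f−11=u, h−5=c, m−8=e.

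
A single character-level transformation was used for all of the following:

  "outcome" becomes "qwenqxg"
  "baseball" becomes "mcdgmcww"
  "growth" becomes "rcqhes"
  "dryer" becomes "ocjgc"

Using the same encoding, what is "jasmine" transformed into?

The shift depends on letter class: consonant t→e is +11, but vowel o→q is +2. Two shifts are in play — +2 for a/e/i/o/u, +11 for every other letter.
Applying it to jasmine: j(cons)+11=u, a(vowel)+2=c, s(cons)+11=d, m(cons)+11=x, i(vowel)+2=k, n(cons)+11=y, e(vowel)+2=g.

ucdxkyg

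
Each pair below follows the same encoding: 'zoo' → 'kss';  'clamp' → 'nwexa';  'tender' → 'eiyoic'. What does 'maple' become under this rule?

xeawi

The shift depends on letter class: consonant z→k is +11, but vowel o→s is +4. The rule splits by letter class: vowels +4, consonants +11.
On maple: m(cons)+11=x, a(vowel)+4=e, p(cons)+11=a, l(cons)+11=w, e(vowel)+4=i.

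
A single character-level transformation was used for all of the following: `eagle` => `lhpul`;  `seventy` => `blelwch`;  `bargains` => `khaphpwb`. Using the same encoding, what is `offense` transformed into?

voolwbl

The shift depends on letter class: consonant g→p is +9, but vowel e→l is +7. Two shifts are in play — +7 for a/e/i/o/u, +9 for every other letter.
Applying it to offense: o(vowel)+7=v, f(cons)+9=o, f(cons)+9=o, e(vowel)+7=l, n(cons)+9=w, s(cons)+9=b, e(vowel)+7=l.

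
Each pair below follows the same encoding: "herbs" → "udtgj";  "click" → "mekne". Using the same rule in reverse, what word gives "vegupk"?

Two steps: reverse the string, then apply a Caesar shift of +2.
Decoding vegupk: shift back: v−2=t, e−2=c, g−2=e, u−2=s, p−2=n, k−2=i → tcesni; then reverse → insect.

insect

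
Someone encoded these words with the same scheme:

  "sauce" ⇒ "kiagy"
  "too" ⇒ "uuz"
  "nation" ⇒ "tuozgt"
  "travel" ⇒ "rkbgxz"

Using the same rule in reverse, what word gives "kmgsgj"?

damage

The output letters match the input read backwards, each shifted +6: sauce reversed is ecuas. The word is reversed, then every letter is shifted forward by 6.
Reversing it on kmgsgj: shift back: k−6=e, m−6=g, g−6=a, s−6=m, g−6=a, j−6=d → egamad; then reverse → damage.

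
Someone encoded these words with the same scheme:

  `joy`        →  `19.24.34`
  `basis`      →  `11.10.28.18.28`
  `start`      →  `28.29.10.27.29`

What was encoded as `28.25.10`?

spa

j is letter #10 and maps to 19: an offset of 9. Each letter is replaced by its alphabet position (a=1..z=26) + 9.
Decoding 28.25.10: 28→(28−9)÷1=19=s, 25→(25−9)÷1=16=p, 10→(10−9)÷1=1=a.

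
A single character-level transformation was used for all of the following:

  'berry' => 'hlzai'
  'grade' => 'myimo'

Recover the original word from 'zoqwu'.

think

In berry: b→h is +6, e→l is +7, r→z is +8, r→a is +9 — the shift increases by 1 each position. Letter i (0-indexed) is shifted by i+6, so successive shifts are 6, 7, 8, ….
Reversing it on zoqwu: z−6=t, o−7=h, q−8=i, w−9=n, u−10=k.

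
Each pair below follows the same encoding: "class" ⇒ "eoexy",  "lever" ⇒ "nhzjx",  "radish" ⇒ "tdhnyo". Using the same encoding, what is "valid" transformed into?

xdpnj

In class: c→e is +2, l→o is +3, a→e is +4, s→x is +5 — the shift increases by 1 each position. Letter i (0-indexed) is shifted by i+2, so successive shifts are 2, 3, 4, ….
For valid: v+2=x, a+3=d, l+4=p, i+5=n, d+6=j.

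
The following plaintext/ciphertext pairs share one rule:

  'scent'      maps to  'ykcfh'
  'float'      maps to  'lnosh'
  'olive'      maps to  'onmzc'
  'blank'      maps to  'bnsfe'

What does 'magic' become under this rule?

s(18)→y(24) and c(2)→k(10) fit y≡9x+18 (mod 26); the inverse of 9 mod 26 is 3. This is an affine cipher: with a=0,…,z=25, each position x becomes (9x+18) mod 26.
Applying it to magic: m(12)→9·12+18≡22=w; a(0)→9·0+18≡18=s; g(6)→9·6+18≡20=u; i(8)→9·8+18≡12=m; c(2)→9·2+18≡10=k (all mod 26).

wsumk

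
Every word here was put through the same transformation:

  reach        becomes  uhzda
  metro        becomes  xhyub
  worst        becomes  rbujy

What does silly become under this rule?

jpiiv

r(17)→u(20) and e(4)→h(7) fit y≡15x+25 (mod 26); the inverse of 15 mod 26 is 7. Each letter's alphabet position (a=0..z=25) is mapped through 15·x+25 mod 26 — an affine cipher.
For silly: s(18)→15·18+25≡9=j; i(8)→15·8+25≡15=p; l(11)→15·11+25≡8=i; l(11)→15·11+25≡8=i; y(24)→15·24+25≡21=v (all mod 26).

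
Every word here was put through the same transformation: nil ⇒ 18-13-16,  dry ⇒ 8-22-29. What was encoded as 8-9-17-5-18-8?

demand

n is letter #14 and maps to 18: an offset of 4. Each letter is replaced by its alphabet position (a=1..z=26) + 4.
Decoding 8-9-17-5-18-8: 8→(8−4)÷1=4=d, 9→(9−4)÷1=5=e, 17→(17−4)÷1=13=m, 5→(5−4)÷1=1=a, 18→(18−4)÷1=14=n, 8→(8−4)÷1=4=d.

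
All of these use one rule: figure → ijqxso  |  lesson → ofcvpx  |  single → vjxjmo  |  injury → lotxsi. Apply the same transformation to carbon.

Shifts by position in figure: pos 0: f→i (+3), pos 1: i→j (+1), pos 2: g→q (+10), pos 3: u→x (+3), pos 4: r→s (+1), pos 5: e→o (+10) — repeating every 3. It's a Vigenère-style cipher with numeric key [3,1,10]: position i shifts by key[i mod 3].
Applying it to carbon: c+3=f, a+1=b, r+10=b, b+3=e, o+1=p, n+10=x.

fbbepx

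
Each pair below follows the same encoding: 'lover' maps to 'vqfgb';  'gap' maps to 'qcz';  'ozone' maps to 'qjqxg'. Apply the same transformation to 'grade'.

qbcng

The shift depends on letter class: consonant l→v is +10, but vowel o→q is +2. The rule splits by letter class: vowels +2, consonants +10.
Applying it to grade: g(cons)+10=q, r(cons)+10=b, a(vowel)+2=c, d(cons)+10=n, e(vowel)+2=g.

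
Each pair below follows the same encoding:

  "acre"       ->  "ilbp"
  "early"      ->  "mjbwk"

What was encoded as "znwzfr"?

remote

The shift increases by 1 at each position, starting from +8: 8, 9, 10, ….
Undoing it on znwzfr: z−8=r, n−9=e, w−10=m, z−11=o, f−12=t, r−13=e.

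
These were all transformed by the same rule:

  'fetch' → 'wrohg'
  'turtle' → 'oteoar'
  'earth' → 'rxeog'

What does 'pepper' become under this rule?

f(5)→w(22) and e(4)→r(17) fit y≡5x+23 (mod 26); the inverse of 5 mod 26 is 21. Treating letters as 0–25, the rule is x ↦ 5x + 23 (mod 26).
Applying it to pepper: p(15)→5·15+23≡20=u; e(4)→5·4+23≡17=r; p(15)→5·15+23≡20=u; p(15)→5·15+23≡20=u; e(4)→5·4+23≡17=r; r(17)→5·17+23≡4=e (all mod 26).

uruure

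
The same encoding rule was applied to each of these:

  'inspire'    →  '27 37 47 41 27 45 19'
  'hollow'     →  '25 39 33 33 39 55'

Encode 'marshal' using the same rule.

i(#9)→27 and n(#14)→37: differences scale by 2, so n = 2·pos + 9. Each letter becomes 2×(its alphabet position, a=1..z=26) + 9.
Applying it to marshal: m=13→35, a=1→11, r=18→45, s=19→47, h=8→25, a=1→11, l=12→33.

35 11 45 47 25 11 33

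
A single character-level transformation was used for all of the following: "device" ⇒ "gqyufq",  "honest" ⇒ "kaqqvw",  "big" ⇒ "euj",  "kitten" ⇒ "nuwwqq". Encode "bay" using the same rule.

emb

The shift depends on letter class: consonant d→g is +3, but vowel e→q is +12. Vowels shift forward by 12 and consonants shift forward by 3.
Applying it to bay: b(cons)+3=e, a(vowel)+12=m, y(cons)+3=b.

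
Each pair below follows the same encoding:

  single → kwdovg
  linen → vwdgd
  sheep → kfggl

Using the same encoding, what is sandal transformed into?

kqdpqv

This is an affine cipher: with a=0,…,z=25, each position x becomes (17x+16) mod 26.
Applying it to sandal: s(18)→17·18+16≡10=k; a(0)→17·0+16≡16=q; n(13)→17·13+16≡3=d; d(3)→17·3+16≡15=p; a(0)→17·0+16≡16=q; l(11)→17·11+16≡21=v (all mod 26).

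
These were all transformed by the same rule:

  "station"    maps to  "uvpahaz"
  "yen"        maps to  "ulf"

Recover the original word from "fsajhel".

exactly

The output letters match the input read backwards, each shifted +7: station reversed is noitats. The word is reversed, then every letter is shifted forward by 7.
Decoding fsajhel: shift back: f−7=y, s−7=l, a−7=t, j−7=c, h−7=a, e−7=x, l−7=e → yltcaxe; then reverse → exactly.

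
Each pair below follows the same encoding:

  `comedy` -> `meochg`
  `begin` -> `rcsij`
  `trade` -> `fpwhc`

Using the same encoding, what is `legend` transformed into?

c(2)→m(12) and o(14)→e(4) fit y≡21x+22 (mod 26); the inverse of 21 mod 26 is 5. Each letter's alphabet position (a=0..z=25) is mapped through 21·x+22 mod 26 — an affine cipher.
On legend: l(11)→21·11+22≡19=t; e(4)→21·4+22≡2=c; g(6)→21·6+22≡18=s; e(4)→21·4+22≡2=c; n(13)→21·13+22≡9=j; d(3)→21·3+22≡7=h (all mod 26).

tcscjh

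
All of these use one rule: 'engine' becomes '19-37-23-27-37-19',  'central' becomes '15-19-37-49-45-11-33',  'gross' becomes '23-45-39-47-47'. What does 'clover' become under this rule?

Each letter becomes 2×(its alphabet position, a=1..z=26) + 9.
On clover: c=3→15, l=12→33, o=15→39, v=22→53, e=5→19, r=18→45.

15-33-39-53-19-45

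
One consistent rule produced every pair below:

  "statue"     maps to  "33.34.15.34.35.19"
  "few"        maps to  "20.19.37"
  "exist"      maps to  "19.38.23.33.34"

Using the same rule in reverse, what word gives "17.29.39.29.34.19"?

s is letter #19 and maps to 33: an offset of 14. Each letter is replaced by its alphabet position (a=1..z=26) + 14.
Undoing it on 17.29.39.29.34.19: 17→(17−14)÷1=3=c, 29→(29−14)÷1=15=o, 39→(39−14)÷1=25=y, 29→(29−14)÷1=15=o, 34→(34−14)÷1=20=t, 19→(19−14)÷1=5=e.

coyote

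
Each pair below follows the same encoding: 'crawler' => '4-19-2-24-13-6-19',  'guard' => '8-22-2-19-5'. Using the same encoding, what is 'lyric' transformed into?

13-26-19-10-4

c is letter #3 and maps to 4: an offset of 1. The number is (letter's place in the alphabet, a=1) + 1.
On lyric: l=12→13, y=25→26, r=18→19, i=9→10, c=3→4.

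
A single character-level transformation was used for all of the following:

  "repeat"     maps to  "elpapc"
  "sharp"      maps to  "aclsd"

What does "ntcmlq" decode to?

The output letters match the input read backwards, each shifted +11: repeat reversed is taeper. Two steps: reverse the string, then apply a Caesar shift of +11.
Decoding ntcmlq: shift back: n−11=c, t−11=i, c−11=r, m−11=b, l−11=a, q−11=f → cirbaf; then reverse → fabric.

fabric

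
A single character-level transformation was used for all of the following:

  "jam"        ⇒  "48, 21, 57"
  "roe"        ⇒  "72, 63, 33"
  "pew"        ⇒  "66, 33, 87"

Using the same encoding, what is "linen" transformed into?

j(#10)→48 and a(#1)→21: differences scale by 3, so n = 3·pos + 18. Each letter becomes 3×(its alphabet position, a=1..z=26) + 18.
For linen: l=12→54, i=9→45, n=14→60, e=5→33, n=14→60.

54, 45, 60, 33, 60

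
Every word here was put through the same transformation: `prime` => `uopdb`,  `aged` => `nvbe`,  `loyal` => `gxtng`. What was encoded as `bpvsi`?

p(15)→u(20) and r(17)→o(14) fit y≡23x+13 (mod 26); the inverse of 23 mod 26 is 17. Each letter's alphabet position (a=0..z=25) is mapped through 23·x+13 mod 26 — an affine cipher.
Reversing it on bpvsi: b(1)→17·(1−13)≡4=e; p(15)→17·(15−13)≡8=i; v(21)→17·(21−13)≡6=g; s(18)→17·(18−13)≡7=h; i(8)→17·(8−13)≡19=t (all mod 26).

eight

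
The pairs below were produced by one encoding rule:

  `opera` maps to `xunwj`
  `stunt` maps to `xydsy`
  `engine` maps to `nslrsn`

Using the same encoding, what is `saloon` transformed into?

xjqxxs

The rule splits by letter class: vowels +9, consonants +5.
For saloon: s(cons)+5=x, a(vowel)+9=j, l(cons)+5=q, o(vowel)+9=x, o(vowel)+9=x, n(cons)+5=s.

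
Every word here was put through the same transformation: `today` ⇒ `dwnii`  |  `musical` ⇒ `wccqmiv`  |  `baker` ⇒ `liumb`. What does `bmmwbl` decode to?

record

A repeating key of period 2 is used — shifts +10, +8 over and over.
Decoding bmmwbl: b−10=r, m−8=e, m−10=c, w−8=o, b−10=r, l−8=d.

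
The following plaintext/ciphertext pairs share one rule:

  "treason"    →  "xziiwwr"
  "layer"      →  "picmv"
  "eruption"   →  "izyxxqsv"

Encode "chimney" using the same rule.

gpmurmc

Shifts by position in treason: pos 0: t→x (+4), pos 1: r→z (+8), pos 2: e→i (+4), pos 3: a→i (+8) — repeating every 2. It's a Vigenère-style cipher with numeric key [4,8]: position i shifts by key[i mod 2].
Applying it to chimney: c+4=g, h+8=p, i+4=m, m+8=u, n+4=r, e+8=m, y+4=c.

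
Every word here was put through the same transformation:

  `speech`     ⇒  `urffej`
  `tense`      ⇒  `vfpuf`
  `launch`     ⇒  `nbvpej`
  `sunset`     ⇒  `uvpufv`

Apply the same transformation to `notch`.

ppvej

The shift depends on letter class: consonant s→u is +2, but vowel e→f is +1. Vowels shift forward by 1 and consonants shift forward by 2.
Applying it to notch: n(cons)+2=p, o(vowel)+1=p, t(cons)+2=v, c(cons)+2=e, h(cons)+2=j.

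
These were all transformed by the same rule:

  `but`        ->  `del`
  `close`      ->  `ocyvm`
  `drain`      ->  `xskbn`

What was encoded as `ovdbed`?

The output letters match the input read backwards, each shifted +10: but reversed is tub. Two steps: reverse the string, then apply a Caesar shift of +10.
Reversing it on ovdbed: shift back: o−10=e, v−10=l, d−10=t, b−10=r, e−10=u, d−10=t → eltrut; then reverse → turtle.

turtle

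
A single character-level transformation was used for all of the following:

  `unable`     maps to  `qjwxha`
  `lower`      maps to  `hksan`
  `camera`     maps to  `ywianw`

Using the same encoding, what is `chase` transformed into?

Compare letters: u→q is +22, n→j is +22, a→w is +22 — a constant shift. It's a constant shift of +22 (ROT22).
Applying it to chase: c+22=y, h+22=d, a+22=w, s+22=o, e+22=a.

ydwoa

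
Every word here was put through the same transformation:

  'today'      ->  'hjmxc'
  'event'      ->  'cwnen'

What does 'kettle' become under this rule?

nuccnt

Two steps: reverse the string, then apply a Caesar shift of +9.
For kettle: reverse → elttek; then shift: e+9=n, l+9=u, t+9=c, t+9=c, e+9=n, k+9=t.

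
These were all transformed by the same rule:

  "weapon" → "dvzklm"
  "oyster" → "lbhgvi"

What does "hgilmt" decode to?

Each letter is replaced by its mirror in the alphabet: a↔z, b↔y, c↔x, and so on (the Atbash cipher).
Undoing it on hgilmt: h↔s, g↔t, i↔r, l↔o, m↔n, t↔g.

strong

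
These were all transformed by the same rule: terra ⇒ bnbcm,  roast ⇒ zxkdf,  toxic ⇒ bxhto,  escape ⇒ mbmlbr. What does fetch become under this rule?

Each letter shifts forward by (position + 8), i.e. 8, 9, 10, … — the shift grows by one for each successive letter.
For fetch: f+8=n, e+9=n, t+10=d, c+11=n, h+12=t.

nndnt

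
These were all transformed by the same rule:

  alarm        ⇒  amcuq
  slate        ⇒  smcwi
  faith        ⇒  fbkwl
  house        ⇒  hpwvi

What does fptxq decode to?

forum

In alarm: a→a is +0, l→m is +1, a→c is +2, r→u is +3 — the shift increases by 1 each position. The shift increases by 1 at each position, starting from +0: 0, 1, 2, ….
Reversing it on fptxq: f−0=f, p−1=o, t−2=r, x−3=u, q−4=m.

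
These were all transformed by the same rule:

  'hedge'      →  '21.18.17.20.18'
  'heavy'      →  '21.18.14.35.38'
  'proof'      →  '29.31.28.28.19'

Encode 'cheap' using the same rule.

The number is (letter's place in the alphabet, a=1) + 13.
For cheap: c=3→16, h=8→21, e=5→18, a=1→14, p=16→29.

16.21.18.14.29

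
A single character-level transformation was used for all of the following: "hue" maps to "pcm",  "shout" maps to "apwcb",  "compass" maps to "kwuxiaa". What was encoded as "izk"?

Compare letters: h→p is +8, u→c is +8, e→m is +8 — a constant shift. Each letter is shifted forward by 8 in the alphabet (a Caesar shift of +8).
Undoing it on izk: i−8=a, z−8=r, k−8=c.

arc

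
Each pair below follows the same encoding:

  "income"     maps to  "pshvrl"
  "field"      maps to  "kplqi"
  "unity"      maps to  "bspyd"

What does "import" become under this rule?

The shift depends on letter class: consonant n→s is +5, but vowel i→p is +7. The rule splits by letter class: vowels +7, consonants +5.
Applying it to import: i(vowel)+7=p, m(cons)+5=r, p(cons)+5=u, o(vowel)+7=v, r(cons)+5=w, t(cons)+5=y.

pruvwy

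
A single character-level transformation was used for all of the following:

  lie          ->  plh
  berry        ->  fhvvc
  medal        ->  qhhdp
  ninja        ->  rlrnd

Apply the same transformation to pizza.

tlddd

The shift depends on letter class: consonant l→p is +4, but vowel i→l is +3. Vowels shift forward by 3 and consonants shift forward by 4.
For pizza: p(cons)+4=t, i(vowel)+3=l, z(cons)+4=d, z(cons)+4=d, a(vowel)+3=d.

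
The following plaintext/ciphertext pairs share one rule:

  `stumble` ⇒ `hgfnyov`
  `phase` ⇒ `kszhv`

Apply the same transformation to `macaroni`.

nzxzilmr

Each pair mirrors across the alphabet (s↔h, t↔g, u↔f): positions sum to 25. Each letter is replaced by its mirror in the alphabet: a↔z, b↔y, c↔x, and so on (the Atbash cipher).
Applying it to macaroni: m↔n, a↔z, c↔x, a↔z, r↔i, o↔l, n↔m, i↔r.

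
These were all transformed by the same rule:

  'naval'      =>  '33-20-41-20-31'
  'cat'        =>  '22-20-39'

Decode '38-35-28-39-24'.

spite

n is letter #14 and maps to 33: an offset of 19. Each letter is replaced by its alphabet position (a=1..z=26) + 19.
Undoing it on 38-35-28-39-24: 38→(38−19)÷1=19=s, 35→(35−19)÷1=16=p, 28→(28−19)÷1=9=i, 39→(39−19)÷1=20=t, 24→(24−19)÷1=5=e.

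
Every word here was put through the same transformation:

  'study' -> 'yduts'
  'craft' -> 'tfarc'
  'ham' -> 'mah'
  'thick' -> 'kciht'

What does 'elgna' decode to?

The output letters match the input read backwards: study reversed is yduts. It's just the letters in reverse order.
Decoding elgna: then reverse → angle.

angle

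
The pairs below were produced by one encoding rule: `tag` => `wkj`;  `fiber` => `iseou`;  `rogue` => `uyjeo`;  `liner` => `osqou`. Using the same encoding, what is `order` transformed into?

The shift depends on letter class: consonant t→w is +3, but vowel a→k is +10. The rule splits by letter class: vowels +10, consonants +3.
On order: o(vowel)+10=y, r(cons)+3=u, d(cons)+3=g, e(vowel)+10=o, r(cons)+3=u.

yugou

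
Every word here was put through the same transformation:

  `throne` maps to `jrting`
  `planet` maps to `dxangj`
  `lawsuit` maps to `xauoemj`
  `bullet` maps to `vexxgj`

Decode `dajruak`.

pathway

t(19)→j(9) and h(7)→r(17) fit y≡21x+0 (mod 26); the inverse of 21 mod 26 is 5. This is an affine cipher: with a=0,…,z=25, each position x becomes (21x+0) mod 26.
Reversing it on dajruak: d(3)→5·(3−0)≡15=p; a(0)→5·(0−0)≡0=a; j(9)→5·(9−0)≡19=t; r(17)→5·(17−0)≡7=h; u(20)→5·(20−0)≡22=w; a(0)→5·(0−0)≡0=a; k(10)→5·(10−0)≡24=y (all mod 26).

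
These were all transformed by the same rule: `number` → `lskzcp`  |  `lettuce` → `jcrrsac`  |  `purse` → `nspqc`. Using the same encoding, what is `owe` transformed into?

muc

Compare letters: n→l is +24, u→s is +24, m→k is +24 — a constant shift. Every letter moves 24 places later in the alphabet, wrapping around z→a.
For owe: o+24=m, w+24=u, e+24=c.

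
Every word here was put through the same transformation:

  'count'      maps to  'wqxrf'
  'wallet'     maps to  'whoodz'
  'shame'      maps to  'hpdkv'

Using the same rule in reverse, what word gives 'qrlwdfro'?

The word is reversed, then every letter is shifted forward by 3.
Undoing it on qrlwdfro: shift back: q−3=n, r−3=o, l−3=i, w−3=t, d−3=a, f−3=c, r−3=o, o−3=l → noitacol; then reverse → location.

location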